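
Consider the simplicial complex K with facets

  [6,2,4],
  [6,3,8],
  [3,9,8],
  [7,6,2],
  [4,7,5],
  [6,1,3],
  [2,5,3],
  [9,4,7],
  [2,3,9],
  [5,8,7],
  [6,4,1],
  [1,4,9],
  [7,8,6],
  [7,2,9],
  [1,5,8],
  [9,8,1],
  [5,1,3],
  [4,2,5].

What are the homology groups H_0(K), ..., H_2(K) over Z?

H_0 = Z,  H_1 = Z ⊕ Z_2,  H_2 = 0.

K has 9 vertices, 27 edges, 18 triangles.
rank ∂_0 = 0, rank ∂_1 = 8 ⇒ b_0 = 9 − 0 − 8 = 1; all invariant factors of ∂_1 are 1 so no torsion. So H_0 = Z.
rank ∂_1 = 8, rank ∂_2 = 18 ⇒ b_1 = 27 − 8 − 18 = 1; ∂_2 has invariant factor(s) [2] giving torsion. So H_1 = Z ⊕ Z_2.
rank ∂_2 = 18, rank ∂_3 = 0 ⇒ b_2 = 18 − 18 − 0 = 0. So H_2 = 0.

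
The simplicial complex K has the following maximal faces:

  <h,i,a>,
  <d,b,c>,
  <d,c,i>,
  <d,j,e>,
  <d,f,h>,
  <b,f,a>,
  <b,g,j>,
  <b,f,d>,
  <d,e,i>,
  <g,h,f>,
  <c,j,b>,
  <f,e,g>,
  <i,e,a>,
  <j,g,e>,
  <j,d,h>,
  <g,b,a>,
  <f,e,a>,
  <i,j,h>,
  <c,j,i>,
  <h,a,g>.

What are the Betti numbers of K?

We work with the vertex ordering a < b < c < d < e < f < g < h < i < j. The simplices of K, each written with vertices in increasing order, are:

  0-simplices (10): a, b, c, d, e, f, g, h, i, j
  1-simplices (30): ab, ae, af, ag, ah, ai, bc, bd, bf, bg, bj, cd, ci, cj, de, df, dh, di, dj, ef, eg, ei, ej, fg, fh, gh, gj, hi, hj, ij
  2-simplices (20): abf, abg, aef, aei, agh, ahi, bcd, bcj, bdf, bgj, cdi, cij, dei, dej, dfh, dhj, efg, egj, fgh, hij

giving chain groups C_0 ≅ Z^10, C_1 ≅ Z^30, C_2 ≅ Z^20.

Boundary ∂_1: C_1 → C_0 is given by ∂[p,q] = [q] − [p].
As a 10×30 matrix over Z this has rank 9, with invariant factors (1,1,1,1,1,1,1,1,1).

The boundary map ∂_2: C_2 → C_1 acts by ∂[p,q,r] = [q,r] − [p,r] + [p,q]. For instance
  ∂agh = gh − ah + ag,
  ∂efg = fg − eg + ef.
This gives a 30×20 integer matrix of rank 20; reducing to Smith normal form yields diagonal entries (1,1,1,1,1,1,1,1,1,1,1,1,1,1,1,1,1,1,1,2).

Now H_k = ker ∂_k / im ∂_{k+1}, so:

  H_0: rank C_0 − rank ∂_1 = 10 − 9 = 1, and the invariant factors of ∂_1 are all 1, so H_0 = Z.
  H_1: rank ker ∂_1 − rank ∂_2 = (30 − 9) − 20 = 1, and ∂_2 has invariant factor 2 > 1, so H_1 = Z ⊕ Z/2.
  H_2: rank ker ∂_2 − rank ∂_3 = (20 − 20) − 0 = 0, and there is no ∂_3, so H_2 = 0.

As a check, the Euler characteristic is 10 − 30 + 20 = 0, which agrees with 1 − 1 + 0 = 0.

Hence the Betti numbers are b_0 = 1, b_1 = 1, b_2 = 0.

b_0 = 1, b_1 = 1, b_2 = 0.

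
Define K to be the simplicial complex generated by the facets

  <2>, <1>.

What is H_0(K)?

Fix the vertex order 1 < 2 and write every simplex with vertices in increasing order. Then dim K = 0 and the simplices of K are:

  0-simplices (2): [1], [2]

so the chain groups are C_0 ≅ Z^2.

Now H_k = ker ∂_k / im ∂_{k+1}, so:

  H_0: rank C_0 − rank ∂_1 = 2 − 0 = 2, and there is no ∂_1, so H_0 ≅ Z^2.

H_0 = Z^2.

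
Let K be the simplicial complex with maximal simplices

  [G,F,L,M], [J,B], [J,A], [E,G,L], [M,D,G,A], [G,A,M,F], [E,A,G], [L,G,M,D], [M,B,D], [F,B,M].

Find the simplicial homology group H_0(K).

Take the total order A < B < D < E < F < G < J < L < M on the vertex set. Then K (dimension 3) consists of the simplices:

  0-simplices (9): A, B, D, E, F, G, J, L, M
  1-simplices (21): AD, AE, AF, AG, AJ, AM, BD, BF, BJ, BM, DG, DL, DM, EG, EL, FG, FL, FM, GL, GM, LM
  2-simplices (16): ADG, ADM, AEG, AFG, AFM, AGM, BDM, BFM, DGL, DGM, DLM, EGL, FGL, FGM, FLM, GLM
  3-simplices (4): ADGM, AFGM, DGLM, FGLM

so the chain groups are C_0 ≅ Z^9, C_1 ≅ Z^21, C_2 ≅ Z^16, C_3 ≅ Z^4.

∂_1: C_1 → C_0 sends each edge [p,q] (with p < q) to q − p. For instance
  ∂BM = M − B.
The 9×21 boundary matrix has rank 8 and Smith normal form diag(1,1,1,1,1,1,1,1).

Boundary ∂_2: C_2 → C_1 sends each 2-simplex [p,q,r] to [q,r] − [p,r] + [p,q]. For instance
  ∂EGL = GL − EL + EG,
  ∂ADG = DG − AG + AD.
As a 21×16 matrix over Z this has rank 12, with invariant factors (1,1,1,1,1,1,1,1,1,1,1,1).

∂_3: C_3 → C_2 sends each 3-simplex σ to the alternating sum Σ_i (−1)^i (σ with its i-th vertex removed). For instance
  ∂AFGM = FGM − AGM + AFM − AFG,
  ∂FGLM = GLM − FLM + FGM − FGL.
The 16×4 boundary matrix has rank 4 and Smith normal form diag(1,1,1,1).

Now H_k = ker ∂_k / im ∂_{k+1}, so:

  H_0: rank C_0 − rank ∂_1 = 9 − 8 = 1, and the invariant factors of ∂_1 are all 1, so H_0 = Z.

H_0 ≅ Z.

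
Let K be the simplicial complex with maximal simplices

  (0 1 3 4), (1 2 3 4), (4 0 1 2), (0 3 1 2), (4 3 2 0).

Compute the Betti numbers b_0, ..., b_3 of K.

Fix the vertex order 0 < 1 < 2 < 3 < 4 and write every simplex with vertices in increasing order. Then dim K = 3 and the simplices of K are:

  0-simplices (5): [0], [1], [2], [3], [4]
  1-simplices (10): [0,1], [0,2], [0,3], [0,4], [1,2], [1,3], [1,4], [2,3], [2,4], [3,4]
  2-simplices (10): [0,1,2], [0,1,3], [0,1,4], [0,2,3], [0,2,4], [0,3,4], [1,2,3], [1,2,4], [1,3,4], [2,3,4]
  3-simplices (5): [0,1,2,3], [0,1,2,4], [0,1,3,4], [0,2,3,4], [1,2,3,4]

Hence C_0 ≅ Z^5, C_1 ≅ Z^10, C_2 ≅ Z^10, C_3 ≅ Z^5.

The boundary map ∂_1: C_1 → C_0 is given by ∂[p,q] = [q] − [p].
As a 5×10 matrix over Z this has rank 4, with invariant factors (1,1,1,1).

The boundary map ∂_2: C_2 → C_1 acts by ∂[p,q,r] = [q,r] − [p,r] + [p,q]. For instance
  ∂[0,1,2] = [1,2] − [0,2] + [0,1],
  ∂[0,2,3] = [2,3] − [0,3] + [0,2].
As a 10×10 matrix over Z this has rank 6, with invariant factors (1,1,1,1,1,1).

The boundary map ∂_3: C_3 → C_2 sends each 3-simplex σ to the alternating sum Σ_i (−1)^i (σ with its i-th vertex removed). For instance
  ∂[0,2,3,4] = [2,3,4] − [0,3,4] + [0,2,4] − [0,2,3],
  ∂[1,2,3,4] = [2,3,4] − [1,3,4] + [1,2,4] − [1,2,3].
The 10×5 boundary matrix has rank 4 and Smith normal form diag(1,1,1,1).

Now H_k = ker ∂_k / im ∂_{k+1}, so:

  H_0: rank C_0 − rank ∂_1 = 5 − 4 = 1, and the invariant factors of ∂_1 are all 1, so H_0 ≅ Z.
  H_1: rank ker ∂_1 − rank ∂_2 = (10 − 4) − 6 = 0, and the invariant factors of ∂_2 are all 1, so H_1 ≅ 0.
  H_2: rank ker ∂_2 − rank ∂_3 = (10 − 6) − 4 = 0, and the invariant factors of ∂_3 are all 1, so H_2 ≅ 0.
  H_3: rank ker ∂_3 − rank ∂_4 = (5 − 4) − 0 = 1, and there is no ∂_4, so H_3 ≅ Z.

Hence the Betti numbers are b_0 = 1, b_1 = 0, b_2 = 0, b_3 = 1.

b_0 = 1, b_1 = 0, b_2 = 0, b_3 = 1.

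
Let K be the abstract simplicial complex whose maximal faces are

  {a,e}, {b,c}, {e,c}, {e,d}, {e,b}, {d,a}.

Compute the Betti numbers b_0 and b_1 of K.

Order the vertices as a < b < c < d < e. Listing each simplex with vertices in this order, K has dimension 1 with simplices:

  0-simplices (5): a, b, c, d, e
  1-simplices (6): ad, ae, bc, be, ce, de

giving chain groups C_0 ≅ Z^5, C_1 ≅ Z^6.

The boundary map ∂_1: C_1 → C_0 sends each edge [p,q] (with p < q) to q − p. For instance
  ∂ce = e − c.
This gives a 5×6 integer matrix of rank 4; reducing to Smith normal form yields diagonal entries (1,1,1,1).

Now H_k = ker ∂_k / im ∂_{k+1}, so:

  H_0: rank C_0 − rank ∂_1 = 5 − 4 = 1, and the invariant factors of ∂_1 are all 1, so H_0 ≅ Z.
  H_1: rank ker ∂_1 − rank ∂_2 = (6 − 4) − 0 = 2, and there is no ∂_2, so H_1 ≅ Z^2.

As a check, the Euler characteristic is 5 − 6 = -1, which agrees with 1 − 2 = -1.

Hence the Betti numbers are b_0 = 1, b_1 = 2.

b_0 = 1, b_1 = 2.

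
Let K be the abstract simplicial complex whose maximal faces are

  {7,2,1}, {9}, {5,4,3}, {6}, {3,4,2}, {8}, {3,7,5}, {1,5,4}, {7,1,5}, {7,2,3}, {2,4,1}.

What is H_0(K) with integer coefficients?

H_0 ≅ Z^4.

Fix the vertex order 1 < 2 < 3 < 4 < 5 < 6 < 7 < 8 < 9 and write every simplex with vertices in increasing order. Then dim K = 2 and the simplices of K are:

  0-simplices (9): [1], [2], [3], [4], [5], [6], [7], [8], [9]
  1-simplices (12): [1,2], [1,4], [1,5], [1,7], [2,3], [2,4], [2,7], [3,4], [3,5], [3,7], [4,5], [5,7]
  2-simplices (8): [1,2,4], [1,2,7], [1,4,5], [1,5,7], [2,3,4], [2,3,7], [3,4,5], [3,5,7]

giving chain groups C_0 ≅ Z^9, C_1 ≅ Z^12, C_2 ≅ Z^8.

The boundary map ∂_1: C_1 → C_0 maps an edge to its endpoints' difference, ∂[p,q] = q − p. For instance
  ∂[2,3] = [3] − [2].
The resulting 9×12 matrix has rank 5, and its Smith normal form has invariant factors (1,1,1,1,1).

Boundary ∂_2: C_2 → C_1 sends each 2-simplex [p,q,r] to [q,r] − [p,r] + [p,q]. For instance
  ∂[1,2,4] = [2,4] − [1,4] + [1,2],
  ∂[3,5,7] = [5,7] − [3,7] + [3,5].
As a 12×8 matrix over Z this has rank 7, with invariant factors (1,1,1,1,1,1,1).

Reading off H_k = ker ∂_k / im ∂_{k+1}:

  H_0: rank C_0 − rank ∂_1 = 9 − 5 = 4, and the invariant factors of ∂_1 are all 1, so H_0 ≅ Z^4.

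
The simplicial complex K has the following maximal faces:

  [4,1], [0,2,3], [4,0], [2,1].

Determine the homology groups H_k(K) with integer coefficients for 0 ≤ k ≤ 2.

H_0 = Z,  H_1 = Z,  H_2 = 0.

Order the vertices as 0 < 1 < 2 < 3 < 4. Listing each simplex with vertices in this order, K has dimension 2 with simplices:

  0-simplices (5): [0], [1], [2], [3], [4]
  1-simplices (6): [0,2], [0,3], [0,4], [1,2], [1,4], [2,3]
  2-simplices (1): [0,2,3]

giving chain groups C_0 ≅ Z^5, C_1 ≅ Z^6, C_2 ≅ Z^1.

Boundary ∂_1: C_1 → C_0 is given by ∂[p,q] = [q] − [p].
As a 5×6 matrix over Z this has rank 4, with invariant factors (1,1,1,1).

∂_2: C_2 → C_1 sends each 2-simplex [p,q,r] to [q,r] − [p,r] + [p,q]. For instance
  ∂[0,2,3] = [2,3] − [0,3] + [0,2].
The resulting 6×1 matrix has rank 1, and its Smith normal form has invariant factors (1).

From H_k ≅ ker(∂_k) / im(∂_{k+1}) we obtain:

  H_0: rank C_0 − rank ∂_1 = 5 − 4 = 1, and the invariant factors of ∂_1 are all 1, so H_0 ≅ Z.
  H_1: rank ker ∂_1 − rank ∂_2 = (6 − 4) − 1 = 1, and the invariant factors of ∂_2 are all 1, so H_1 ≅ Z.
  H_2: rank ker ∂_2 − rank ∂_3 = (1 − 1) − 0 = 0, and there is no ∂_3, so H_2 ≅ 0.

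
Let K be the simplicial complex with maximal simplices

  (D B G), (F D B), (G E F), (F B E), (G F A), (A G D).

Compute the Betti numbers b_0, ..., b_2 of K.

b_0 = 1, b_1 = 1, b_2 = 0.

Order the vertices as A < B < D < E < F < G. Listing each simplex with vertices in this order, K has dimension 2 with simplices:

  0-simplices (6): A, B, D, E, F, G
  1-simplices (12): AD, AF, AG, BD, BE, BF, BG, DF, DG, EF, EG, FG
  2-simplices (6): ADG, AFG, BDF, BDG, BEF, EFG

so the chain groups are C_0 ≅ Z^6, C_1 ≅ Z^12, C_2 ≅ Z^6.

The boundary map ∂_1: C_1 → C_0 is given by ∂[p,q] = [q] − [p]. For instance
  ∂AF = F − A.
As a 6×12 matrix over Z this has rank 5, with invariant factors (1,1,1,1,1).

∂_2: C_2 → C_1 acts by ∂[p,q,r] = [q,r] − [p,r] + [p,q]. For instance
  ∂BDG = DG − BG + BD,
  ∂ADG = DG − AG + AD.
This gives a 12×6 integer matrix of rank 6; reducing to Smith normal form yields diagonal entries (1,1,1,1,1,1).

Computing H_k = (kernel of ∂_k) / (image of ∂_{k+1}):

  H_0: rank C_0 − rank ∂_1 = 6 − 5 = 1, and the invariant factors of ∂_1 are all 1, so H_0 = Z.
  H_1: rank ker ∂_1 − rank ∂_2 = (12 − 5) − 6 = 1, and the invariant factors of ∂_2 are all 1, so H_1 = Z.
  H_2: rank ker ∂_2 − rank ∂_3 = (6 − 6) − 0 = 0, and there is no ∂_3, so H_2 = 0.

(K is a triangulation of the cylinder S^1 x I.)

Hence the Betti numbers are b_0 = 1, b_1 = 1, b_2 = 0.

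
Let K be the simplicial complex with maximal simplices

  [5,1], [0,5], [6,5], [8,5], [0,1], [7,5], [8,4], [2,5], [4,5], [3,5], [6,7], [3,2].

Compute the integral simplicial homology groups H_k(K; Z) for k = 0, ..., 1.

Order the vertices as 0 < 1 < 2 < 3 < 4 < 5 < 6 < 7 < 8. Listing each simplex with vertices in this order, K has dimension 1 with simplices:

  0-simplices (9): [0], [1], [2], [3], [4], [5], [6], [7], [8]
  1-simplices (12): [0,1], [0,5], [1,5], [2,3], [2,5], [3,5], [4,5], [4,8], [5,6], [5,7], [5,8], [6,7]

Hence C_0 ≅ Z^9, C_1 ≅ Z^12.

The boundary map ∂_1: C_1 → C_0 maps an edge to its endpoints' difference, ∂[p,q] = q − p.
The resulting 9×12 matrix has rank 8, and its Smith normal form has invariant factors (1,1,1,1,1,1,1,1).

From H_k ≅ ker(∂_k) / im(∂_{k+1}) we obtain:

  H_0: rank C_0 − rank ∂_1 = 9 − 8 = 1, and the invariant factors of ∂_1 are all 1, so H_0 ≅ Z.
  H_1: rank ker ∂_1 − rank ∂_2 = (12 − 8) − 0 = 4, and there is no ∂_2, so H_1 ≅ Z^4.

H_0 = Z,  H_1 = Z^4.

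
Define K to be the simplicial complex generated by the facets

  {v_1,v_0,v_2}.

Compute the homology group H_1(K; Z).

Order the vertices as v_0 < v_1 < v_2. Listing each simplex with vertices in this order, K has dimension 2 with simplices:

  0-simplices (3): [v_0], [v_1], [v_2]
  1-simplices (3): [v_0,v_1], [v_0,v_2], [v_1,v_2]
  2-simplices (1): [v_0,v_1,v_2]

giving chain groups C_0 ≅ Z^3, C_1 ≅ Z^3, C_2 ≅ Z^1.

∂_1: C_1 → C_0 sends each edge [p,q] (with p < q) to q − p. For instance
  ∂[v_0,v_2] = [v_2] − [v_0].
As a 3×3 matrix over Z this has rank 2, with invariant factors (1,1).

∂_2: C_2 → C_1 acts by ∂[p,q,r] = [q,r] − [p,r] + [p,q]. For instance
  ∂[v_0,v_1,v_2] = [v_1,v_2] − [v_0,v_2] + [v_0,v_1].
As a 3×1 matrix over Z this has rank 1, with invariant factors (1).

Computing H_k = (kernel of ∂_k) / (image of ∂_{k+1}):

  H_1: rank ker ∂_1 − rank ∂_2 = (3 − 2) − 1 = 0, and the invariant factors of ∂_2 are all 1, so H_1 ≅ 0.

H_1 ≅ 0.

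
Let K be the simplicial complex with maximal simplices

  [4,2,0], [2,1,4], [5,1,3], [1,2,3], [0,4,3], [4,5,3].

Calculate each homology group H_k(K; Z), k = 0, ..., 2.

H_0 ≅ Z,  H_1 ≅ Z,  H_2 = 0.

K has 6 vertices, 12 edges, 6 triangles.
rank ∂_0 = 0, rank ∂_1 = 5 ⇒ b_0 = 6 − 0 − 5 = 1; all invariant factors of ∂_1 are 1 so no torsion. So H_0 = Z.
rank ∂_1 = 5, rank ∂_2 = 6 ⇒ b_1 = 12 − 5 − 6 = 1; all invariant factors of ∂_2 are 1 so no torsion. So H_1 = Z.
rank ∂_2 = 6, rank ∂_3 = 0 ⇒ b_2 = 6 − 6 − 0 = 0. So H_2 = 0.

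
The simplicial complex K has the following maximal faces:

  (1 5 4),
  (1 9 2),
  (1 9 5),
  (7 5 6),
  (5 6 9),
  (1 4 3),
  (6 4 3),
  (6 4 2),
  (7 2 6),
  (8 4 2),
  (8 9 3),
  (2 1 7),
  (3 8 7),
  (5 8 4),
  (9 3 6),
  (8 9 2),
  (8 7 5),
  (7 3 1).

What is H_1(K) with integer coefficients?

Fix the vertex order 1 < 2 < 3 < 4 < 5 < 6 < 7 < 8 < 9 and write every simplex with vertices in increasing order. Then dim K = 2 and the simplices of K are:

  0-simplices (9): [1], [2], [3], [4], [5], [6], [7], [8], [9]
  1-simplices (27): (27 of them)
  2-simplices (18): [1,2,7], [1,2,9], [1,3,4], [1,3,7], [1,4,5], [1,5,9], [2,4,6], [2,4,8], [2,6,7], [2,8,9], [3,4,6], [3,6,9], [3,7,8], [3,8,9], [4,5,8], [5,6,7], [5,6,9], [5,7,8]

giving chain groups C_0 ≅ Z^9, C_1 ≅ Z^27, C_2 ≅ Z^18.

The boundary map ∂_1: C_1 → C_0 sends each edge [p,q] (with p < q) to q − p.
The resulting 9×27 matrix has rank 8, and its Smith normal form has invariant factors (1,1,1,1,1,1,1,1).

Boundary ∂_2: C_2 → C_1 maps a triangle to the signed sum of its edges. For instance
  ∂[2,6,7] = [6,7] − [2,7] + [2,6],
  ∂[1,3,7] = [3,7] − [1,7] + [1,3].
As a 27×18 matrix over Z this has rank 17, with invariant factors (1,1,1,1,1,1,1,1,1,1,1,1,1,1,1,1,1).

From H_k ≅ ker(∂_k) / im(∂_{k+1}) we obtain:

  H_1: rank ker ∂_1 − rank ∂_2 = (27 − 8) − 17 = 2, and the invariant factors of ∂_2 are all 1, so H_1 = Z^2.

H_1 = Z^2.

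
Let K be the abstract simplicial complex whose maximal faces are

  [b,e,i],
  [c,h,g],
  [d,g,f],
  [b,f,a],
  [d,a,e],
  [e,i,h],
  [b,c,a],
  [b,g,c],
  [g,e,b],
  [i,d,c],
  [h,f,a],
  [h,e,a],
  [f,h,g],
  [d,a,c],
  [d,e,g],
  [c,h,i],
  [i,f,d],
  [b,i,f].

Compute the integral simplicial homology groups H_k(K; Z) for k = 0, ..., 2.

We work with the vertex ordering a < b < c < d < e < f < g < h < i. The simplices of K, each written with vertices in increasing order, are:

  0-simplices (9): a, b, c, d, e, f, g, h, i
  1-simplices (27): ab, ac, ad, ae, af, ah, bc, be, bf, bg, bi, cd, cg, ch, ci, de, df, dg, di, eg, eh, ei, fg, fh, fi, gh, hi
  2-simplices (18): abc, abf, acd, ade, aeh, afh, bcg, beg, bei, bfi, cdi, cgh, chi, deg, dfg, dfi, ehi, fgh

Hence C_0 ≅ Z^9, C_1 ≅ Z^27, C_2 ≅ Z^18.

∂_1: C_1 → C_0 sends each edge [p,q] (with p < q) to q − p. For instance
  ∂be = e − b.
As a 9×27 matrix over Z this has rank 8, with invariant factors (1,1,1,1,1,1,1,1).

∂_2: C_2 → C_1 sends each 2-simplex [p,q,r] to [q,r] − [p,r] + [p,q]. For instance
  ∂acd = cd − ad + ac,
  ∂bcg = cg − bg + bc.
As a 27×18 matrix over Z this has rank 17, with invariant factors (1,1,1,1,1,1,1,1,1,1,1,1,1,1,1,1,1).

Now H_k = ker ∂_k / im ∂_{k+1}, so:

  H_0: rank C_0 − rank ∂_1 = 9 − 8 = 1, and the invariant factors of ∂_1 are all 1, so H_0 ≅ Z.
  H_1: rank ker ∂_1 − rank ∂_2 = (27 − 8) − 17 = 2, and the invariant factors of ∂_2 are all 1, so H_1 ≅ Z^2.
  H_2: rank ker ∂_2 − rank ∂_3 = (18 − 17) − 0 = 1, and there is no ∂_3, so H_2 ≅ Z.

As a check, the Euler characteristic is 9 − 27 + 18 = 0, which agrees with 1 − 2 + 1 = 0.
(K is a triangulation of the torus T^2.)

H_0 ≅ Z,  H_1 ≅ Z^2,  H_2 ≅ Z.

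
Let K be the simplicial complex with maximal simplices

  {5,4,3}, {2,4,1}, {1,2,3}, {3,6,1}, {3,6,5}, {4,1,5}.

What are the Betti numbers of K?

b_0 = 1, b_1 = 1, b_2 = 0.

Take the total order 1 < 2 < 3 < 4 < 5 < 6 on the vertex set. Then K (dimension 2) consists of the simplices:

  0-simplices (6): [1], [2], [3], [4], [5], [6]
  1-simplices (12): [1,2], [1,3], [1,4], [1,5], [1,6], [2,3], [2,4], [3,4], [3,5], [3,6], [4,5], [5,6]
  2-simplices (6): [1,2,3], [1,2,4], [1,3,6], [1,4,5], [3,4,5], [3,5,6]

giving chain groups C_0 ≅ Z^6, C_1 ≅ Z^12, C_2 ≅ Z^6.

Boundary ∂_1: C_1 → C_0 sends each edge [p,q] (with p < q) to q − p.
This gives a 6×12 integer matrix of rank 5; reducing to Smith normal form yields diagonal entries (1,1,1,1,1).

Boundary ∂_2: C_2 → C_1 sends each 2-simplex [p,q,r] to [q,r] − [p,r] + [p,q]. For instance
  ∂[1,2,4] = [2,4] − [1,4] + [1,2],
  ∂[1,2,3] = [2,3] − [1,3] + [1,2].
This gives a 12×6 integer matrix of rank 6; reducing to Smith normal form yields diagonal entries (1,1,1,1,1,1).

Now H_k = ker ∂_k / im ∂_{k+1}, so:

  H_0: rank C_0 − rank ∂_1 = 6 − 5 = 1, and the invariant factors of ∂_1 are all 1, so H_0 ≅ Z.
  H_1: rank ker ∂_1 − rank ∂_2 = (12 − 5) − 6 = 1, and the invariant factors of ∂_2 are all 1, so H_1 ≅ Z.
  H_2: rank ker ∂_2 − rank ∂_3 = (6 − 6) − 0 = 0, and there is no ∂_3, so H_2 ≅ 0.

As a check, the Euler characteristic is 6 − 12 + 6 = 0, which agrees with 1 − 1 + 0 = 0.

Hence the Betti numbers are b_0 = 1, b_1 = 1, b_2 = 0.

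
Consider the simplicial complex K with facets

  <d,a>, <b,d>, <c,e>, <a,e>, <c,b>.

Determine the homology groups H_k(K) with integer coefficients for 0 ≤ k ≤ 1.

H_0 ≅ Z,  H_1 ≅ Z.

Order the vertices as a < b < c < d < e. Listing each simplex with vertices in this order, K has dimension 1 with simplices:

  0-simplices (5): a, b, c, d, e
  1-simplices (5): ad, ae, bc, bd, ce

giving chain groups C_0 ≅ Z^5, C_1 ≅ Z^5.

The boundary map ∂_1: C_1 → C_0 maps an edge to its endpoints' difference, ∂[p,q] = q − p.
This gives a 5×5 integer matrix of rank 4; reducing to Smith normal form yields diagonal entries (1,1,1,1).

Reading off H_k = ker ∂_k / im ∂_{k+1}:

  H_0: rank C_0 − rank ∂_1 = 5 − 4 = 1, and the invariant factors of ∂_1 are all 1, so H_0 ≅ Z.
  H_1: rank ker ∂_1 − rank ∂_2 = (5 − 4) − 0 = 1, and there is no ∂_2, so H_1 ≅ Z.

As a check, the Euler characteristic is 5 − 5 = 0, which agrees with 1 − 1 = 0.
(K is a triangulation of the circle S^1.)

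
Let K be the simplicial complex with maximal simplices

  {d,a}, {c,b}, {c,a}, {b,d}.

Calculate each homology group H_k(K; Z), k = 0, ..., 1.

H_0 = Z,  H_1 = Z.

Fix the vertex order a < b < c < d and write every simplex with vertices in increasing order. Then dim K = 1 and the simplices of K are:

  0-simplices (4): a, b, c, d
  1-simplices (4): ac, ad, bc, bd

giving chain groups C_0 ≅ Z^4, C_1 ≅ Z^4.

∂_1: C_1 → C_0 is given by ∂[p,q] = [q] − [p]. For instance
  ∂ac = c − a.
As a 4×4 matrix over Z this has rank 3, with invariant factors (1,1,1).

Reading off H_k = ker ∂_k / im ∂_{k+1}:

  H_0: rank C_0 − rank ∂_1 = 4 − 3 = 1, and the invariant factors of ∂_1 are all 1, so H_0 ≅ Z.
  H_1: rank ker ∂_1 − rank ∂_2 = (4 − 3) − 0 = 1, and there is no ∂_2, so H_1 ≅ Z.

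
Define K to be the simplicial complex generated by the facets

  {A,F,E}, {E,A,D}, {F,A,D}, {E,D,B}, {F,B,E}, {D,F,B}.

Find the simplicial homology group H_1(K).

H_1 = 0.

Fix the vertex order A < B < D < E < F and write every simplex with vertices in increasing order. Then dim K = 2 and the simplices of K are:

  0-simplices (5): A, B, D, E, F
  1-simplices (9): AD, AE, AF, BD, BE, BF, DE, DF, EF
  2-simplices (6): ADE, ADF, AEF, BDE, BDF, BEF

giving chain groups C_0 ≅ Z^5, C_1 ≅ Z^9, C_2 ≅ Z^6.

The boundary map ∂_1: C_1 → C_0 sends each edge [p,q] (with p < q) to q − p. For instance
  ∂BF = F − B.
As a 5×9 matrix over Z this has rank 4, with invariant factors (1,1,1,1).

The boundary map ∂_2: C_2 → C_1 maps a triangle to the signed sum of its edges. For instance
  ∂BDF = DF − BF + BD,
  ∂ADE = DE − AE + AD.
The resulting 9×6 matrix has rank 5, and its Smith normal form has invariant factors (1,1,1,1,1).

Now H_k = ker ∂_k / im ∂_{k+1}, so:

  H_1: rank ker ∂_1 − rank ∂_2 = (9 − 4) − 5 = 0, and the invariant factors of ∂_2 are all 1, so H_1 = 0.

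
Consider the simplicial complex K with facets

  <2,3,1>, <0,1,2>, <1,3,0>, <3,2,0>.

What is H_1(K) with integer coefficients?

Take the total order 0 < 1 < 2 < 3 on the vertex set. Then K (dimension 2) consists of the simplices:

  0-simplices (4): [0], [1], [2], [3]
  1-simplices (6): [0,1], [0,2], [0,3], [1,2], [1,3], [2,3]
  2-simplices (4): [0,1,2], [0,1,3], [0,2,3], [1,2,3]

so the chain groups are C_0 ≅ Z^4, C_1 ≅ Z^6, C_2 ≅ Z^4.

Boundary ∂_1: C_1 → C_0 is given by ∂[p,q] = [q] − [p]. For instance
  ∂[0,3] = [3] − [0].
As a 4×6 matrix over Z this has rank 3, with invariant factors (1,1,1).

The boundary map ∂_2: C_2 → C_1 maps a triangle to the signed sum of its edges. For instance
  ∂[1,2,3] = [2,3] − [1,3] + [1,2],
  ∂[0,1,2] = [1,2] − [0,2] + [0,1].
The resulting 6×4 matrix has rank 3, and its Smith normal form has invariant factors (1,1,1).

From H_k ≅ ker(∂_k) / im(∂_{k+1}) we obtain:

  H_1: rank ker ∂_1 − rank ∂_2 = (6 − 3) − 3 = 0, and the invariant factors of ∂_2 are all 1, so H_1 = 0.

H_1 = 0.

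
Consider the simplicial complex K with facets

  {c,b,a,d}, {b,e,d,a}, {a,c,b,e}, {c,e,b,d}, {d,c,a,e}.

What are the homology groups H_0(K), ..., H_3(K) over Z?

H_0 = Z,  H_1 = 0,  H_2 = 0,  H_3 = Z.

Take the total order a < b < c < d < e on the vertex set. Then K (dimension 3) consists of the simplices:

  0-simplices (5): a, b, c, d, e
  1-simplices (10): ab, ac, ad, ae, bc, bd, be, cd, ce, de
  2-simplices (10): abc, abd, abe, acd, ace, ade, bcd, bce, bde, cde
  3-simplices (5): abcd, abce, abde, acde, bcde

giving chain groups C_0 ≅ Z^5, C_1 ≅ Z^10, C_2 ≅ Z^10, C_3 ≅ Z^5.

Boundary ∂_1: C_1 → C_0 is given by ∂[p,q] = [q] − [p].
The resulting 5×10 matrix has rank 4, and its Smith normal form has invariant factors (1,1,1,1).

The boundary map ∂_2: C_2 → C_1 maps a triangle to the signed sum of its edges. For instance
  ∂bcd = cd − bd + bc,
  ∂acd = cd − ad + ac.
As a 10×10 matrix over Z this has rank 6, with invariant factors (1,1,1,1,1,1).

The boundary map ∂_3: C_3 → C_2 sends each 3-simplex σ to the alternating sum Σ_i (−1)^i (σ with its i-th vertex removed). For instance
  ∂acde = cde − ade + ace − acd,
  ∂abde = bde − ade + abe − abd.
As a 10×5 matrix over Z this has rank 4, with invariant factors (1,1,1,1).

From H_k ≅ ker(∂_k) / im(∂_{k+1}) we obtain:

  H_0: rank C_0 − rank ∂_1 = 5 − 4 = 1, and the invariant factors of ∂_1 are all 1, so H_0 = Z.
  H_1: rank ker ∂_1 − rank ∂_2 = (10 − 4) − 6 = 0, and the invariant factors of ∂_2 are all 1, so H_1 = 0.
  H_2: rank ker ∂_2 − rank ∂_3 = (10 − 6) − 4 = 0, and the invariant factors of ∂_3 are all 1, so H_2 = 0.
  H_3: rank ker ∂_3 − rank ∂_4 = (5 − 4) − 0 = 1, and there is no ∂_4, so H_3 = Z.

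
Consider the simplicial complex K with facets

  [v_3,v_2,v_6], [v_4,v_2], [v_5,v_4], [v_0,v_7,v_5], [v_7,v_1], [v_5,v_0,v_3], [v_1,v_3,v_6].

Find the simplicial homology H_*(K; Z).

Take the total order v_0 < v_1 < v_2 < v_3 < v_4 < v_5 < v_6 < v_7 on the vertex set. Then K (dimension 2) consists of the simplices:

  0-simplices (8): [v_0], [v_1], [v_2], [v_3], [v_4], [v_5], [v_6], [v_7]
  1-simplices (13): [v_0,v_3], [v_0,v_5], [v_0,v_7], [v_1,v_3], [v_1,v_6], [v_1,v_7], [v_2,v_3], [v_2,v_4], [v_2,v_6], [v_3,v_5], [v_3,v_6], [v_4,v_5], [v_5,v_7]
  2-simplices (4): [v_0,v_3,v_5], [v_0,v_5,v_7], [v_1,v_3,v_6], [v_2,v_3,v_6]

giving chain groups C_0 ≅ Z^8, C_1 ≅ Z^13, C_2 ≅ Z^4.

Boundary ∂_1: C_1 → C_0 sends each edge [p,q] (with p < q) to q − p.
This gives a 8×13 integer matrix of rank 7; reducing to Smith normal form yields diagonal entries (1,1,1,1,1,1,1).

The boundary map ∂_2: C_2 → C_1 sends each 2-simplex [p,q,r] to [q,r] − [p,r] + [p,q]. For instance
  ∂[v_0,v_5,v_7] = [v_5,v_7] − [v_0,v_7] + [v_0,v_5],
  ∂[v_2,v_3,v_6] = [v_3,v_6] − [v_2,v_6] + [v_2,v_3].
This gives a 13×4 integer matrix of rank 4; reducing to Smith normal form yields diagonal entries (1,1,1,1).

From H_k ≅ ker(∂_k) / im(∂_{k+1}) we obtain:

  H_0: rank C_0 − rank ∂_1 = 8 − 7 = 1, and the invariant factors of ∂_1 are all 1, so H_0 ≅ Z.
  H_1: rank ker ∂_1 − rank ∂_2 = (13 − 7) − 4 = 2, and the invariant factors of ∂_2 are all 1, so H_1 ≅ Z^2.
  H_2: rank ker ∂_2 − rank ∂_3 = (4 − 4) − 0 = 0, and there is no ∂_3, so H_2 ≅ 0.

H_0 ≅ Z,  H_1 ≅ Z^2,  H_2 = 0.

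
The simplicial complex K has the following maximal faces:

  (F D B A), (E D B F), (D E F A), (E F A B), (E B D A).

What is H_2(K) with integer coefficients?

H_2 ≅ 0.

Fix the vertex order A < B < D < E < F and write every simplex with vertices in increasing order. Then dim K = 3 and the simplices of K are:

  0-simplices (5): A, B, D, E, F
  1-simplices (10): AB, AD, AE, AF, BD, BE, BF, DE, DF, EF
  2-simplices (10): ABD, ABE, ABF, ADE, ADF, AEF, BDE, BDF, BEF, DEF
  3-simplices (5): ABDE, ABDF, ABEF, ADEF, BDEF

giving chain groups C_0 ≅ Z^5, C_1 ≅ Z^10, C_2 ≅ Z^10, C_3 ≅ Z^5.

∂_1: C_1 → C_0 maps an edge to its endpoints' difference, ∂[p,q] = q − p.
As a 5×10 matrix over Z this has rank 4, with invariant factors (1,1,1,1).

∂_2: C_2 → C_1 acts by ∂[p,q,r] = [q,r] − [p,r] + [p,q]. For instance
  ∂AEF = EF − AF + AE,
  ∂ABF = BF − AF + AB.
The 10×10 boundary matrix has rank 6 and Smith normal form diag(1,1,1,1,1,1).

∂_3: C_3 → C_2 sends each 3-simplex σ to the alternating sum Σ_i (−1)^i (σ with its i-th vertex removed). For instance
  ∂ABEF = BEF − AEF + ABF − ABE,
  ∂BDEF = DEF − BEF + BDF − BDE.
The 10×5 boundary matrix has rank 4 and Smith normal form diag(1,1,1,1).

From H_k ≅ ker(∂_k) / im(∂_{k+1}) we obtain:

  H_2: rank ker ∂_2 − rank ∂_3 = (10 − 6) − 4 = 0, and the invariant factors of ∂_3 are all 1, so H_2 ≅ 0.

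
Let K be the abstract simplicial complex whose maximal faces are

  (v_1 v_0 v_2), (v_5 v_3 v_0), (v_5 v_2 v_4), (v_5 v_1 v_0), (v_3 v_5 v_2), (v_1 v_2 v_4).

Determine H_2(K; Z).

Take the total order v_0 < v_1 < v_2 < v_3 < v_4 < v_5 on the vertex set. Then K (dimension 2) consists of the simplices:

  0-simplices (6): [v_0], [v_1], [v_2], [v_3], [v_4], [v_5]
  1-simplices (12): [v_0,v_1], [v_0,v_2], [v_0,v_3], [v_0,v_5], [v_1,v_2], [v_1,v_4], [v_1,v_5], [v_2,v_3], [v_2,v_4], [v_2,v_5], [v_3,v_5], [v_4,v_5]
  2-simplices (6): [v_0,v_1,v_2], [v_0,v_1,v_5], [v_0,v_3,v_5], [v_1,v_2,v_4], [v_2,v_3,v_5], [v_2,v_4,v_5]

so the chain groups are C_0 ≅ Z^6, C_1 ≅ Z^12, C_2 ≅ Z^6.

∂_1: C_1 → C_0 sends each edge [p,q] (with p < q) to q − p. For instance
  ∂[v_0,v_5] = [v_5] − [v_0].
The resulting 6×12 matrix has rank 5, and its Smith normal form has invariant factors (1,1,1,1,1).

The boundary map ∂_2: C_2 → C_1 acts by ∂[p,q,r] = [q,r] − [p,r] + [p,q]. For instance
  ∂[v_0,v_1,v_2] = [v_1,v_2] − [v_0,v_2] + [v_0,v_1],
  ∂[v_2,v_3,v_5] = [v_3,v_5] − [v_2,v_5] + [v_2,v_3].
The resulting 12×6 matrix has rank 6, and its Smith normal form has invariant factors (1,1,1,1,1,1).

From H_k ≅ ker(∂_k) / im(∂_{k+1}) we obtain:

  H_2: rank ker ∂_2 − rank ∂_3 = (6 − 6) − 0 = 0, and there is no ∂_3, so H_2 = 0.

H_2 = 0.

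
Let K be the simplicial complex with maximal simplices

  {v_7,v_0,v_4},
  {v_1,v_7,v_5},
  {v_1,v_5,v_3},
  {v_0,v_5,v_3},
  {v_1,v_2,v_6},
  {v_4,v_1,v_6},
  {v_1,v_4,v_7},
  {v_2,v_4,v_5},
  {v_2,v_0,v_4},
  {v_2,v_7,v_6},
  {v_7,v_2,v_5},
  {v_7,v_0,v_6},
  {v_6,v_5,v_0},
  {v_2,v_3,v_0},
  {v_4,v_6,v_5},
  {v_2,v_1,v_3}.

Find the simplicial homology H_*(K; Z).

Order the vertices as v_0 < v_1 < v_2 < v_3 < v_4 < v_5 < v_6 < v_7. Listing each simplex with vertices in this order, K has dimension 2 with simplices:

  0-simplices (8): [v_0], [v_1], [v_2], [v_3], [v_4], [v_5], [v_6], [v_7]
  1-simplices (24): (24 of them)
  2-simplices (16): (16 of them)

Hence C_0 ≅ Z^8, C_1 ≅ Z^24, C_2 ≅ Z^16.

∂_1: C_1 → C_0 is given by ∂[p,q] = [q] − [p].
The resulting 8×24 matrix has rank 7, and its Smith normal form has invariant factors (1,1,1,1,1,1,1).

Boundary ∂_2: C_2 → C_1 maps a triangle to the signed sum of its edges. For instance
  ∂[v_0,v_6,v_7] = [v_6,v_7] − [v_0,v_7] + [v_0,v_6],
  ∂[v_4,v_5,v_6] = [v_5,v_6] − [v_4,v_6] + [v_4,v_5].
As a 24×16 matrix over Z this has rank 15, with invariant factors (1,1,1,1,1,1,1,1,1,1,1,1,1,1,1).

Computing H_k = (kernel of ∂_k) / (image of ∂_{k+1}):

  H_0: rank C_0 − rank ∂_1 = 8 − 7 = 1, and the invariant factors of ∂_1 are all 1, so H_0 = Z.
  H_1: rank ker ∂_1 − rank ∂_2 = (24 − 7) − 15 = 2, and the invariant factors of ∂_2 are all 1, so H_1 = Z^2.
  H_2: rank ker ∂_2 − rank ∂_3 = (16 − 15) − 0 = 1, and there is no ∂_3, so H_2 = Z.

H_0 = Z,  H_1 = Z^2,  H_2 = Z.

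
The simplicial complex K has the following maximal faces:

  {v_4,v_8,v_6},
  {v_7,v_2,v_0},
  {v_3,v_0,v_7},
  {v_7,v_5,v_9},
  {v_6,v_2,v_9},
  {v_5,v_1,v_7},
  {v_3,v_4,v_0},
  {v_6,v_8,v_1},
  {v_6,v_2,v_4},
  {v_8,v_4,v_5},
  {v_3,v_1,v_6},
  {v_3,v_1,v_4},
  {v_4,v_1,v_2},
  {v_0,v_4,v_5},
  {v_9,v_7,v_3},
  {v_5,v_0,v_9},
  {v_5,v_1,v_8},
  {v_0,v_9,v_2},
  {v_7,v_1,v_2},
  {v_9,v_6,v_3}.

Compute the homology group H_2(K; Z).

Fix the vertex order v_0 < v_1 < v_2 < v_3 < v_4 < v_5 < v_6 < v_7 < v_8 < v_9 and write every simplex with vertices in increasing order. Then dim K = 2 and the simplices of K are:

  0-simplices (10): [v_0], [v_1], [v_2], [v_3], [v_4], [v_5], [v_6], [v_7], [v_8], [v_9]
  1-simplices (30): (30 of them)
  2-simplices (20): (20 of them)

giving chain groups C_0 ≅ Z^10, C_1 ≅ Z^30, C_2 ≅ Z^20.

The boundary map ∂_1: C_1 → C_0 sends each edge [p,q] (with p < q) to q − p. For instance
  ∂[v_5,v_7] = [v_7] − [v_5].
The 10×30 boundary matrix has rank 9 and Smith normal form diag(1,1,1,1,1,1,1,1,1).

Boundary ∂_2: C_2 → C_1 acts by ∂[p,q,r] = [q,r] − [p,r] + [p,q]. For instance
  ∂[v_1,v_3,v_4] = [v_3,v_4] − [v_1,v_4] + [v_1,v_3],
  ∂[v_4,v_6,v_8] = [v_6,v_8] − [v_4,v_8] + [v_4,v_6].
As a 30×20 matrix over Z this has rank 20, with invariant factors (1,1,1,1,1,1,1,1,1,1,1,1,1,1,1,1,1,1,1,2).

Reading off H_k = ker ∂_k / im ∂_{k+1}:

  H_2: rank ker ∂_2 − rank ∂_3 = (20 − 20) − 0 = 0, and there is no ∂_3, so H_2 = 0.

H_2 ≅ 0.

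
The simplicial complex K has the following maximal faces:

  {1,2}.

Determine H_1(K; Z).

H_1 ≅ 0.

Fix the vertex order 1 < 2 and write every simplex with vertices in increasing order. Then dim K = 1 and the simplices of K are:

  0-simplices (2): [1], [2]
  1-simplices (1): [1,2]

giving chain groups C_0 ≅ Z^2, C_1 ≅ Z^1.

The boundary map ∂_1: C_1 → C_0 maps an edge to its endpoints' difference, ∂[p,q] = q − p. For instance
  ∂[1,2] = [2] − [1].
The 2×1 boundary matrix has rank 1 and Smith normal form diag(1).

Computing H_k = (kernel of ∂_k) / (image of ∂_{k+1}):

  H_1: rank ker ∂_1 − rank ∂_2 = (1 − 1) − 0 = 0, and there is no ∂_2, so H_1 ≅ 0.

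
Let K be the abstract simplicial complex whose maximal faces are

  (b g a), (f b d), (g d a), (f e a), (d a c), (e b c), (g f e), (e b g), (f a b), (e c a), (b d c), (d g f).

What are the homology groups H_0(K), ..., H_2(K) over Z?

H_0 ≅ Z,  H_1 ≅ Z/2,  H_2 = 0.

Take the total order a < b < c < d < e < f < g on the vertex set. Then K (dimension 2) consists of the simplices:

  0-simplices (7): a, b, c, d, e, f, g
  1-simplices (18): ab, ac, ad, ae, af, ag, bc, bd, be, bf, bg, cd, ce, df, dg, ef, eg, fg
  2-simplices (12): abf, abg, acd, ace, adg, aef, bcd, bce, bdf, beg, dfg, efg

Hence C_0 ≅ Z^7, C_1 ≅ Z^18, C_2 ≅ Z^12.

The boundary map ∂_1: C_1 → C_0 maps an edge to its endpoints' difference, ∂[p,q] = q − p. For instance
  ∂df = f − d.
As a 7×18 matrix over Z this has rank 6, with invariant factors (1,1,1,1,1,1).

The boundary map ∂_2: C_2 → C_1 sends each 2-simplex [p,q,r] to [q,r] − [p,r] + [p,q]. For instance
  ∂ace = ce − ae + ac,
  ∂adg = dg − ag + ad.
The 18×12 boundary matrix has rank 12 and Smith normal form diag(1,1,1,1,1,1,1,1,1,1,1,2).

Computing H_k = (kernel of ∂_k) / (image of ∂_{k+1}):

  H_0: rank C_0 − rank ∂_1 = 7 − 6 = 1, and the invariant factors of ∂_1 are all 1, so H_0 = Z.
  H_1: rank ker ∂_1 − rank ∂_2 = (18 − 6) − 12 = 0, and ∂_2 has invariant factor 2 > 1, so H_1 = Z/2.
  H_2: rank ker ∂_2 − rank ∂_3 = (12 − 12) − 0 = 0, and there is no ∂_3, so H_2 = 0.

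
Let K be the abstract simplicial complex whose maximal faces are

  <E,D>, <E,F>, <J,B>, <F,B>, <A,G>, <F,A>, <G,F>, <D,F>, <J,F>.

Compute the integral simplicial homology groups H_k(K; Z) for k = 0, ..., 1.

H_0 ≅ Z,  H_1 ≅ Z^3.

We work with the vertex ordering A < B < D < E < F < G < J. The simplices of K, each written with vertices in increasing order, are:

  0-simplices (7): A, B, D, E, F, G, J
  1-simplices (9): AF, AG, BF, BJ, DE, DF, EF, FG, FJ

Hence C_0 ≅ Z^7, C_1 ≅ Z^9.

Boundary ∂_1: C_1 → C_0 sends each edge [p,q] (with p < q) to q − p. For instance
  ∂BJ = J − B.
The 7×9 boundary matrix has rank 6 and Smith normal form diag(1,1,1,1,1,1).

Computing H_k = (kernel of ∂_k) / (image of ∂_{k+1}):

  H_0: rank C_0 − rank ∂_1 = 7 − 6 = 1, and the invariant factors of ∂_1 are all 1, so H_0 = Z.
  H_1: rank ker ∂_1 − rank ∂_2 = (9 − 6) − 0 = 3, and there is no ∂_2, so H_1 = Z^3.

(K is a triangulation of a wedge of 3 circles.)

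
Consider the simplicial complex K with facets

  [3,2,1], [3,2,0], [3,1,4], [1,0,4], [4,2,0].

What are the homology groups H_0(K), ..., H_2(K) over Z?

We work with the vertex ordering 0 < 1 < 2 < 3 < 4. The simplices of K, each written with vertices in increasing order, are:

  0-simplices (5): [0], [1], [2], [3], [4]
  1-simplices (10): [0,1], [0,2], [0,3], [0,4], [1,2], [1,3], [1,4], [2,3], [2,4], [3,4]
  2-simplices (5): [0,1,4], [0,2,3], [0,2,4], [1,2,3], [1,3,4]

giving chain groups C_0 ≅ Z^5, C_1 ≅ Z^10, C_2 ≅ Z^5.

The boundary map ∂_1: C_1 → C_0 is given by ∂[p,q] = [q] − [p]. For instance
  ∂[0,3] = [3] − [0].
This gives a 5×10 integer matrix of rank 4; reducing to Smith normal form yields diagonal entries (1,1,1,1).

Boundary ∂_2: C_2 → C_1 sends each 2-simplex [p,q,r] to [q,r] − [p,r] + [p,q]. For instance
  ∂[0,2,4] = [2,4] − [0,4] + [0,2],
  ∂[1,3,4] = [3,4] − [1,4] + [1,3].
This gives a 10×5 integer matrix of rank 5; reducing to Smith normal form yields diagonal entries (1,1,1,1,1).

Computing H_k = (kernel of ∂_k) / (image of ∂_{k+1}):

  H_0: rank C_0 − rank ∂_1 = 5 − 4 = 1, and the invariant factors of ∂_1 are all 1, so H_0 ≅ Z.
  H_1: rank ker ∂_1 − rank ∂_2 = (10 − 4) − 5 = 1, and the invariant factors of ∂_2 are all 1, so H_1 ≅ Z.
  H_2: rank ker ∂_2 − rank ∂_3 = (5 − 5) − 0 = 0, and there is no ∂_3, so H_2 ≅ 0.

As a check, the Euler characteristic is 5 − 10 + 5 = 0, which agrees with 1 − 1 + 0 = 0.
(K is a triangulation of the Möbius band.)

H_0 ≅ Z,  H_1 ≅ Z,  H_2 = 0.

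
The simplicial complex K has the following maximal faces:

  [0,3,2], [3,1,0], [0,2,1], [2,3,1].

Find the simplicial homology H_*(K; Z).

H_0 ≅ Z,  H_1 = 0,  H_2 ≅ Z.

Order the vertices as 0 < 1 < 2 < 3. Listing each simplex with vertices in this order, K has dimension 2 with simplices:

  0-simplices (4): [0], [1], [2], [3]
  1-simplices (6): [0,1], [0,2], [0,3], [1,2], [1,3], [2,3]
  2-simplices (4): [0,1,2], [0,1,3], [0,2,3], [1,2,3]

giving chain groups C_0 ≅ Z^4, C_1 ≅ Z^6, C_2 ≅ Z^4.

∂_1: C_1 → C_0 is given by ∂[p,q] = [q] − [p].
As a 4×6 matrix over Z this has rank 3, with invariant factors (1,1,1).

∂_2: C_2 → C_1 sends each 2-simplex [p,q,r] to [q,r] − [p,r] + [p,q]. For instance
  ∂[1,2,3] = [2,3] − [1,3] + [1,2],
  ∂[0,1,3] = [1,3] − [0,3] + [0,1].
The resulting 6×4 matrix has rank 3, and its Smith normal form has invariant factors (1,1,1).

Reading off H_k = ker ∂_k / im ∂_{k+1}:

  H_0: rank C_0 − rank ∂_1 = 4 − 3 = 1, and the invariant factors of ∂_1 are all 1, so H_0 = Z.
  H_1: rank ker ∂_1 − rank ∂_2 = (6 − 3) − 3 = 0, and the invariant factors of ∂_2 are all 1, so H_1 = 0.
  H_2: rank ker ∂_2 − rank ∂_3 = (4 − 3) − 0 = 1, and there is no ∂_3, so H_2 = Z.

As a check, the Euler characteristic is 4 − 6 + 4 = 2, which agrees with 1 − 0 + 1 = 2.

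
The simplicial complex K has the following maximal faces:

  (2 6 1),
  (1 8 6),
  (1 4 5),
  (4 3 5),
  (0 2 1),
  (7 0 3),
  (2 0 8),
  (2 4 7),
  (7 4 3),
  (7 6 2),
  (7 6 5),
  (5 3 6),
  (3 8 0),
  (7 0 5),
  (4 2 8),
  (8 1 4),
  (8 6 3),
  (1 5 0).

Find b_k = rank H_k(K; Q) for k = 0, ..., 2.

We work with the vertex ordering 0 < 1 < 2 < 3 < 4 < 5 < 6 < 7 < 8. The simplices of K, each written with vertices in increasing order, are:

  0-simplices (9): [0], [1], [2], [3], [4], [5], [6], [7], [8]
  1-simplices (27): (27 of them)
  2-simplices (18): [0,1,2], [0,1,5], [0,2,8], [0,3,7], [0,3,8], [0,5,7], [1,2,6], [1,4,5], [1,4,8], [1,6,8], [2,4,7], [2,4,8], [2,6,7], [3,4,5], [3,4,7], [3,5,6], [3,6,8], [5,6,7]

giving chain groups C_0 ≅ Z^9, C_1 ≅ Z^27, C_2 ≅ Z^18.

∂_1: C_1 → C_0 is given by ∂[p,q] = [q] − [p].
The 9×27 boundary matrix has rank 8 and Smith normal form diag(1,1,1,1,1,1,1,1).

The boundary map ∂_2: C_2 → C_1 acts by ∂[p,q,r] = [q,r] − [p,r] + [p,q]. For instance
  ∂[2,4,7] = [4,7] − [2,7] + [2,4],
  ∂[1,4,8] = [4,8] − [1,8] + [1,4].
As a 27×18 matrix over Z this has rank 18, with invariant factors (1,1,1,1,1,1,1,1,1,1,1,1,1,1,1,1,1,2).

Now H_k = ker ∂_k / im ∂_{k+1}, so:

  H_0: rank C_0 − rank ∂_1 = 9 − 8 = 1, and the invariant factors of ∂_1 are all 1, so H_0 ≅ Z.
  H_1: rank ker ∂_1 − rank ∂_2 = (27 − 8) − 18 = 1, and ∂_2 has invariant factor 2 > 1, so H_1 ≅ Z ⊕ Z/2Z.
  H_2: rank ker ∂_2 − rank ∂_3 = (18 − 18) − 0 = 0, and there is no ∂_3, so H_2 ≅ 0.

As a check, the Euler characteristic is 9 − 27 + 18 = 0, which agrees with 1 − 1 + 0 = 0.

Hence the Betti numbers are b_0 = 1, b_1 = 1, b_2 = 0.

b_0 = 1, b_1 = 1, b_2 = 0.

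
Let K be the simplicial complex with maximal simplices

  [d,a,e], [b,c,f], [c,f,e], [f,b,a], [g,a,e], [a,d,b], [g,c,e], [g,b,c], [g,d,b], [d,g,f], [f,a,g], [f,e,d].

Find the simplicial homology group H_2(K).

H_2 = 0.

Order the vertices as a < b < c < d < e < f < g. Listing each simplex with vertices in this order, K has dimension 2 with simplices:

  0-simplices (7): a, b, c, d, e, f, g
  1-simplices (18): ab, ad, ae, af, ag, bc, bd, bf, bg, ce, cf, cg, de, df, dg, ef, eg, fg
  2-simplices (12): abd, abf, ade, aeg, afg, bcf, bcg, bdg, cef, ceg, def, dfg

Hence C_0 ≅ Z^7, C_1 ≅ Z^18, C_2 ≅ Z^12.

The boundary map ∂_1: C_1 → C_0 is given by ∂[p,q] = [q] − [p].
As a 7×18 matrix over Z this has rank 6, with invariant factors (1,1,1,1,1,1).

Boundary ∂_2: C_2 → C_1 sends each 2-simplex [p,q,r] to [q,r] − [p,r] + [p,q]. For instance
  ∂abf = bf − af + ab,
  ∂bdg = dg − bg + bd.
The 18×12 boundary matrix has rank 12 and Smith normal form diag(1,1,1,1,1,1,1,1,1,1,1,2).

Computing H_k = (kernel of ∂_k) / (image of ∂_{k+1}):

  H_2: rank ker ∂_2 − rank ∂_3 = (12 − 12) − 0 = 0, and there is no ∂_3, so H_2 = 0.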